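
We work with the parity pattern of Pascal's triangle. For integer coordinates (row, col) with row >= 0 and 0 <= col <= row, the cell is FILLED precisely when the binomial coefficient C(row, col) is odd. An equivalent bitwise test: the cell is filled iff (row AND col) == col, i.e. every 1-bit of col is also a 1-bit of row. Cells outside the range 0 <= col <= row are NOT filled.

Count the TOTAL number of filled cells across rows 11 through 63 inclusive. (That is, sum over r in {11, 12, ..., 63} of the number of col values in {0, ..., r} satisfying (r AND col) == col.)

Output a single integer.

Answer: 692

Derivation:
r11=1011 pc3: +8 =8
r12=1100 pc2: +4 =12
r13=1101 pc3: +8 =20
r14=1110 pc3: +8 =28
r15=1111 pc4: +16 =44
r16=10000 pc1: +2 =46
r17=10001 pc2: +4 =50
r18=10010 pc2: +4 =54
r19=10011 pc3: +8 =62
r20=10100 pc2: +4 =66
r21=10101 pc3: +8 =74
r22=10110 pc3: +8 =82
r23=10111 pc4: +16 =98
r24=11000 pc2: +4 =102
r25=11001 pc3: +8 =110
r26=11010 pc3: +8 =118
r27=11011 pc4: +16 =134
r28=11100 pc3: +8 =142
r29=11101 pc4: +16 =158
r30=11110 pc4: +16 =174
r31=11111 pc5: +32 =206
r32=100000 pc1: +2 =208
r33=100001 pc2: +4 =212
r34=100010 pc2: +4 =216
r35=100011 pc3: +8 =224
r36=100100 pc2: +4 =228
r37=100101 pc3: +8 =236
r38=100110 pc3: +8 =244
r39=100111 pc4: +16 =260
r40=101000 pc2: +4 =264
r41=101001 pc3: +8 =272
r42=101010 pc3: +8 =280
r43=101011 pc4: +16 =296
r44=101100 pc3: +8 =304
r45=101101 pc4: +16 =320
r46=101110 pc4: +16 =336
r47=101111 pc5: +32 =368
r48=110000 pc2: +4 =372
r49=110001 pc3: +8 =380
r50=110010 pc3: +8 =388
r51=110011 pc4: +16 =404
r52=110100 pc3: +8 =412
r53=110101 pc4: +16 =428
r54=110110 pc4: +16 =444
r55=110111 pc5: +32 =476
r56=111000 pc3: +8 =484
r57=111001 pc4: +16 =500
r58=111010 pc4: +16 =516
r59=111011 pc5: +32 =548
r60=111100 pc4: +16 =564
r61=111101 pc5: +32 =596
r62=111110 pc5: +32 =628
r63=111111 pc6: +64 =692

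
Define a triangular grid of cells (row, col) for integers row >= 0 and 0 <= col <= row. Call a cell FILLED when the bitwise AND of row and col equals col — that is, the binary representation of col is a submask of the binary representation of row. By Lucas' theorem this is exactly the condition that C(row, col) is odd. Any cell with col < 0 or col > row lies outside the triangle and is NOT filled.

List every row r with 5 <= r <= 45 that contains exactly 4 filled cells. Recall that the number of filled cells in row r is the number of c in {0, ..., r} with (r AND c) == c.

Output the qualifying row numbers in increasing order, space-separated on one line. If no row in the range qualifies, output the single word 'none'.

Row r has 2^popcount(r) filled cells, so we need popcount(r) = log2(4) = 2.
Scan r = 5..45 and keep those with exactly 2 one-bits:
r=5=101 popcount=2 -> KEEP
r=6=110 popcount=2 -> KEEP
r=7=111 popcount=3 -> skip
r=8=1000 popcount=1 -> skip
r=9=1001 popcount=2 -> KEEP
r=10=1010 popcount=2 -> KEEP
r=11=1011 popcount=3 -> skip
r=12=1100 popcount=2 -> KEEP
r=13=1101 popcount=3 -> skip
r=14=1110 popcount=3 -> skip
r=15=1111 popcount=4 -> skip
r=16=10000 popcount=1 -> skip
r=17=10001 popcount=2 -> KEEP
r=18=10010 popcount=2 -> KEEP
r=19=10011 popcount=3 -> skip
r=20=10100 popcount=2 -> KEEP
r=21=10101 popcount=3 -> skip
r=22=10110 popcount=3 -> skip
r=23=10111 popcount=4 -> skip
r=24=11000 popcount=2 -> KEEP
r=25=11001 popcount=3 -> skip
r=26=11010 popcount=3 -> skip
r=27=11011 popcount=4 -> skip
r=28=11100 popcount=3 -> skip
r=29=11101 popcount=4 -> skip
r=30=11110 popcount=4 -> skip
r=31=11111 popcount=5 -> skip
r=32=100000 popcount=1 -> skip
r=33=100001 popcount=2 -> KEEP
r=34=100010 popcount=2 -> KEEP
r=35=100011 popcount=3 -> skip
r=36=100100 popcount=2 -> KEEP
r=37=100101 popcount=3 -> skip
r=38=100110 popcount=3 -> skip
r=39=100111 popcount=4 -> skip
r=40=101000 popcount=2 -> KEEP
r=41=101001 popcount=3 -> skip
r=42=101010 popcount=3 -> skip
r=43=101011 popcount=4 -> skip
r=44=101100 popcount=3 -> skip
r=45=101101 popcount=4 -> skip
Kept rows: 5 6 9 10 12 17 18 20 24 33 34 36 40

Answer: 5 6 9 10 12 17 18 20 24 33 34 36 40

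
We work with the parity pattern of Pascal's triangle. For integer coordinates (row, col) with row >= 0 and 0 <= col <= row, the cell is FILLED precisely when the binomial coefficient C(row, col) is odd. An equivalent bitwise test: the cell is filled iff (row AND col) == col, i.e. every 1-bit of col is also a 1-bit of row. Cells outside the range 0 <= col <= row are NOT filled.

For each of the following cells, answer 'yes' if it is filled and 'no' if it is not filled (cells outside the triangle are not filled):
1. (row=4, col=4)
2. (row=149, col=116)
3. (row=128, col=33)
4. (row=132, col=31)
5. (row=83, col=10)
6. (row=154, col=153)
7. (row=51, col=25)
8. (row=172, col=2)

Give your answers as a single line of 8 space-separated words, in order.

Answer: yes no no no no no no no

Derivation:
(4,4): row=0b100, col=0b100, row AND col = 0b100 = 4; 4 == 4 -> filled
(149,116): row=0b10010101, col=0b1110100, row AND col = 0b10100 = 20; 20 != 116 -> empty
(128,33): row=0b10000000, col=0b100001, row AND col = 0b0 = 0; 0 != 33 -> empty
(132,31): row=0b10000100, col=0b11111, row AND col = 0b100 = 4; 4 != 31 -> empty
(83,10): row=0b1010011, col=0b1010, row AND col = 0b10 = 2; 2 != 10 -> empty
(154,153): row=0b10011010, col=0b10011001, row AND col = 0b10011000 = 152; 152 != 153 -> empty
(51,25): row=0b110011, col=0b11001, row AND col = 0b10001 = 17; 17 != 25 -> empty
(172,2): row=0b10101100, col=0b10, row AND col = 0b0 = 0; 0 != 2 -> empty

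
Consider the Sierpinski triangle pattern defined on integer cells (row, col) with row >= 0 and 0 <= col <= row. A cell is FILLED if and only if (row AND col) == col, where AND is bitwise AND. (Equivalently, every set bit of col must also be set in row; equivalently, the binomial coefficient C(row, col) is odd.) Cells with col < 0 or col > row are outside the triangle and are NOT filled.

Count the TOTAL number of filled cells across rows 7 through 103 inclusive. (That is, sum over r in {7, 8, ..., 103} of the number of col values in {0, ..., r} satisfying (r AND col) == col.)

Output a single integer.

r7=111 pc3: +8 =8
r8=1000 pc1: +2 =10
r9=1001 pc2: +4 =14
r10=1010 pc2: +4 =18
r11=1011 pc3: +8 =26
r12=1100 pc2: +4 =30
r13=1101 pc3: +8 =38
r14=1110 pc3: +8 =46
r15=1111 pc4: +16 =62
r16=10000 pc1: +2 =64
r17=10001 pc2: +4 =68
r18=10010 pc2: +4 =72
r19=10011 pc3: +8 =80
r20=10100 pc2: +4 =84
r21=10101 pc3: +8 =92
r22=10110 pc3: +8 =100
r23=10111 pc4: +16 =116
r24=11000 pc2: +4 =120
r25=11001 pc3: +8 =128
r26=11010 pc3: +8 =136
r27=11011 pc4: +16 =152
r28=11100 pc3: +8 =160
r29=11101 pc4: +16 =176
r30=11110 pc4: +16 =192
r31=11111 pc5: +32 =224
r32=100000 pc1: +2 =226
r33=100001 pc2: +4 =230
r34=100010 pc2: +4 =234
r35=100011 pc3: +8 =242
r36=100100 pc2: +4 =246
r37=100101 pc3: +8 =254
r38=100110 pc3: +8 =262
r39=100111 pc4: +16 =278
r40=101000 pc2: +4 =282
r41=101001 pc3: +8 =290
r42=101010 pc3: +8 =298
r43=101011 pc4: +16 =314
r44=101100 pc3: +8 =322
r45=101101 pc4: +16 =338
r46=101110 pc4: +16 =354
r47=101111 pc5: +32 =386
r48=110000 pc2: +4 =390
r49=110001 pc3: +8 =398
r50=110010 pc3: +8 =406
r51=110011 pc4: +16 =422
r52=110100 pc3: +8 =430
r53=110101 pc4: +16 =446
r54=110110 pc4: +16 =462
r55=110111 pc5: +32 =494
r56=111000 pc3: +8 =502
r57=111001 pc4: +16 =518
r58=111010 pc4: +16 =534
r59=111011 pc5: +32 =566
r60=111100 pc4: +16 =582
r61=111101 pc5: +32 =614
r62=111110 pc5: +32 =646
r63=111111 pc6: +64 =710
r64=1000000 pc1: +2 =712
r65=1000001 pc2: +4 =716
r66=1000010 pc2: +4 =720
r67=1000011 pc3: +8 =728
r68=1000100 pc2: +4 =732
r69=1000101 pc3: +8 =740
r70=1000110 pc3: +8 =748
r71=1000111 pc4: +16 =764
r72=1001000 pc2: +4 =768
r73=1001001 pc3: +8 =776
r74=1001010 pc3: +8 =784
r75=1001011 pc4: +16 =800
r76=1001100 pc3: +8 =808
r77=1001101 pc4: +16 =824
r78=1001110 pc4: +16 =840
r79=1001111 pc5: +32 =872
r80=1010000 pc2: +4 =876
r81=1010001 pc3: +8 =884
r82=1010010 pc3: +8 =892
r83=1010011 pc4: +16 =908
r84=1010100 pc3: +8 =916
r85=1010101 pc4: +16 =932
r86=1010110 pc4: +16 =948
r87=1010111 pc5: +32 =980
r88=1011000 pc3: +8 =988
r89=1011001 pc4: +16 =1004
r90=1011010 pc4: +16 =1020
r91=1011011 pc5: +32 =1052
r92=1011100 pc4: +16 =1068
r93=1011101 pc5: +32 =1100
r94=1011110 pc5: +32 =1132
r95=1011111 pc6: +64 =1196
r96=1100000 pc2: +4 =1200
r97=1100001 pc3: +8 =1208
r98=1100010 pc3: +8 =1216
r99=1100011 pc4: +16 =1232
r100=1100100 pc3: +8 =1240
r101=1100101 pc4: +16 =1256
r102=1100110 pc4: +16 =1272
r103=1100111 pc5: +32 =1304

Answer: 1304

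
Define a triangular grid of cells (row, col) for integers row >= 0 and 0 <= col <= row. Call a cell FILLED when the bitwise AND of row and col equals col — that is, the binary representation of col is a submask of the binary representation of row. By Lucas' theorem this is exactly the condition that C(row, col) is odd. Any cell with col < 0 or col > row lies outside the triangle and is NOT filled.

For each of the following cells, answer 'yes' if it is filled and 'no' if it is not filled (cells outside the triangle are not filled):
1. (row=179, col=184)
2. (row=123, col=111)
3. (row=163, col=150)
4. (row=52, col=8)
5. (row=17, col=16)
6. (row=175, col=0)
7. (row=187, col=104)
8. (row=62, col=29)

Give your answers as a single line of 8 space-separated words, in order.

Answer: no no no no yes yes no no

Derivation:
(179,184): col outside [0, 179] -> not filled
(123,111): row=0b1111011, col=0b1101111, row AND col = 0b1101011 = 107; 107 != 111 -> empty
(163,150): row=0b10100011, col=0b10010110, row AND col = 0b10000010 = 130; 130 != 150 -> empty
(52,8): row=0b110100, col=0b1000, row AND col = 0b0 = 0; 0 != 8 -> empty
(17,16): row=0b10001, col=0b10000, row AND col = 0b10000 = 16; 16 == 16 -> filled
(175,0): row=0b10101111, col=0b0, row AND col = 0b0 = 0; 0 == 0 -> filled
(187,104): row=0b10111011, col=0b1101000, row AND col = 0b101000 = 40; 40 != 104 -> empty
(62,29): row=0b111110, col=0b11101, row AND col = 0b11100 = 28; 28 != 29 -> empty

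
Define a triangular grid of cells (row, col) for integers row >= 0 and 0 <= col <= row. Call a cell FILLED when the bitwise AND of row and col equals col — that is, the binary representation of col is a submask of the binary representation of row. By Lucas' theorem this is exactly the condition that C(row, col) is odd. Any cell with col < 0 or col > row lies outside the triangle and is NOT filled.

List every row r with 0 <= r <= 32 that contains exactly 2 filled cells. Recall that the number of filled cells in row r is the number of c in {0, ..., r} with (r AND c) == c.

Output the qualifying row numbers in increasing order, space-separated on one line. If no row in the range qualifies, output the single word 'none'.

Answer: 1 2 4 8 16 32

Derivation:
Row r has 2^popcount(r) filled cells, so we need popcount(r) = log2(2) = 1.
Scan r = 0..32 and keep those with exactly 1 one-bits:
r=0=0 popcount=0 -> skip
r=1=1 popcount=1 -> KEEP
r=2=10 popcount=1 -> KEEP
r=3=11 popcount=2 -> skip
r=4=100 popcount=1 -> KEEP
r=5=101 popcount=2 -> skip
r=6=110 popcount=2 -> skip
r=7=111 popcount=3 -> skip
r=8=1000 popcount=1 -> KEEP
r=9=1001 popcount=2 -> skip
r=10=1010 popcount=2 -> skip
r=11=1011 popcount=3 -> skip
r=12=1100 popcount=2 -> skip
r=13=1101 popcount=3 -> skip
r=14=1110 popcount=3 -> skip
r=15=1111 popcount=4 -> skip
r=16=10000 popcount=1 -> KEEP
r=17=10001 popcount=2 -> skip
r=18=10010 popcount=2 -> skip
r=19=10011 popcount=3 -> skip
r=20=10100 popcount=2 -> skip
r=21=10101 popcount=3 -> skip
r=22=10110 popcount=3 -> skip
r=23=10111 popcount=4 -> skip
r=24=11000 popcount=2 -> skip
r=25=11001 popcount=3 -> skip
r=26=11010 popcount=3 -> skip
r=27=11011 popcount=4 -> skip
r=28=11100 popcount=3 -> skip
r=29=11101 popcount=4 -> skip
r=30=11110 popcount=4 -> skip
r=31=11111 popcount=5 -> skip
r=32=100000 popcount=1 -> KEEP
Kept rows: 1 2 4 8 16 32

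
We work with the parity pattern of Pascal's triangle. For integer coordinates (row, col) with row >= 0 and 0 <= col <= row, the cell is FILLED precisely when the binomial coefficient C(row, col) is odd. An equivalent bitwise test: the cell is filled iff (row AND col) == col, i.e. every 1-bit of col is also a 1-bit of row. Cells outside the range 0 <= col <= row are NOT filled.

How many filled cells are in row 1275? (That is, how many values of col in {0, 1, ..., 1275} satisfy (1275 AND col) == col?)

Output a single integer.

Answer: 256

Derivation:
1275 in binary = 10011111011
popcount(1275) = number of 1-bits in 10011111011 = 8
A col c satisfies (1275 AND c) == c iff every set bit of c is also set in 1275; each of the 8 set bits of 1275 can independently be on or off in c.
count = 2^8 = 256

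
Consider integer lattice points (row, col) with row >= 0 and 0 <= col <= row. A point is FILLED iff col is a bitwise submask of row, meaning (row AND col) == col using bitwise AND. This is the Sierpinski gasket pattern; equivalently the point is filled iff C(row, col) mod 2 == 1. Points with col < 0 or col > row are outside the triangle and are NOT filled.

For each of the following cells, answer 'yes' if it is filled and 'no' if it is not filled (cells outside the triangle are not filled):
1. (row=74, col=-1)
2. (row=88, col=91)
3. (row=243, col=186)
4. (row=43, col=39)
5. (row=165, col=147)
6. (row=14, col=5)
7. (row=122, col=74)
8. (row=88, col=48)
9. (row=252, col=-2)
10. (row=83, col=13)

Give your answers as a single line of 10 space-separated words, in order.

(74,-1): col outside [0, 74] -> not filled
(88,91): col outside [0, 88] -> not filled
(243,186): row=0b11110011, col=0b10111010, row AND col = 0b10110010 = 178; 178 != 186 -> empty
(43,39): row=0b101011, col=0b100111, row AND col = 0b100011 = 35; 35 != 39 -> empty
(165,147): row=0b10100101, col=0b10010011, row AND col = 0b10000001 = 129; 129 != 147 -> empty
(14,5): row=0b1110, col=0b101, row AND col = 0b100 = 4; 4 != 5 -> empty
(122,74): row=0b1111010, col=0b1001010, row AND col = 0b1001010 = 74; 74 == 74 -> filled
(88,48): row=0b1011000, col=0b110000, row AND col = 0b10000 = 16; 16 != 48 -> empty
(252,-2): col outside [0, 252] -> not filled
(83,13): row=0b1010011, col=0b1101, row AND col = 0b1 = 1; 1 != 13 -> empty

Answer: no no no no no no yes no no no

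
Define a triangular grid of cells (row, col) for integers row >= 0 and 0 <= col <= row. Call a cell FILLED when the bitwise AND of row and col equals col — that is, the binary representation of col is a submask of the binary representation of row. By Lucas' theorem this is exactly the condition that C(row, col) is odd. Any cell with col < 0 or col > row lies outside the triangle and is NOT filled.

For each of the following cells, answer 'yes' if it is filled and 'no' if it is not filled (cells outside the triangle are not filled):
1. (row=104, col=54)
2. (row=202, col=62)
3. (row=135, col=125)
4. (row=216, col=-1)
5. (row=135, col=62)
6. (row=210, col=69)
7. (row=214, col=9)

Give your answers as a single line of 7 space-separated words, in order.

Answer: no no no no no no no

Derivation:
(104,54): row=0b1101000, col=0b110110, row AND col = 0b100000 = 32; 32 != 54 -> empty
(202,62): row=0b11001010, col=0b111110, row AND col = 0b1010 = 10; 10 != 62 -> empty
(135,125): row=0b10000111, col=0b1111101, row AND col = 0b101 = 5; 5 != 125 -> empty
(216,-1): col outside [0, 216] -> not filled
(135,62): row=0b10000111, col=0b111110, row AND col = 0b110 = 6; 6 != 62 -> empty
(210,69): row=0b11010010, col=0b1000101, row AND col = 0b1000000 = 64; 64 != 69 -> empty
(214,9): row=0b11010110, col=0b1001, row AND col = 0b0 = 0; 0 != 9 -> empty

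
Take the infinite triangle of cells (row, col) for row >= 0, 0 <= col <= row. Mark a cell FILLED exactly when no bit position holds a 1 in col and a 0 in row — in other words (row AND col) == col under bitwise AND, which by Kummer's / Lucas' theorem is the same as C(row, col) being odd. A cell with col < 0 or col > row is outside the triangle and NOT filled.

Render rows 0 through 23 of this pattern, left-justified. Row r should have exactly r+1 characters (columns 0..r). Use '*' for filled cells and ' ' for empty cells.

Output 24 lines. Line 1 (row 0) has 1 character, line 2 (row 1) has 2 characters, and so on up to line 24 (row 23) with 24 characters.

Answer: *
**
* *
****
*   *
**  **
* * * *
********
*       *
**      **
* *     * *
****    ****
*   *   *   *
**  **  **  **
* * * * * * * *
****************
*               *
**              **
* *             * *
****            ****
*   *           *   *
**  **          **  **
* * * *         * * * *
********        ********

Derivation:
r0=0: *
r1=1: **
r2=10: * *
r3=11: ****
r4=100: *   *
r5=101: **  **
r6=110: * * * *
r7=111: ********
r8=1000: *       *
r9=1001: **      **
r10=1010: * *     * *
r11=1011: ****    ****
r12=1100: *   *   *   *
r13=1101: **  **  **  **
r14=1110: * * * * * * * *
r15=1111: ****************
r16=10000: *               *
r17=10001: **              **
r18=10010: * *             * *
r19=10011: ****            ****
r20=10100: *   *           *   *
r21=10101: **  **          **  **
r22=10110: * * * *         * * * *
r23=10111: ********        ********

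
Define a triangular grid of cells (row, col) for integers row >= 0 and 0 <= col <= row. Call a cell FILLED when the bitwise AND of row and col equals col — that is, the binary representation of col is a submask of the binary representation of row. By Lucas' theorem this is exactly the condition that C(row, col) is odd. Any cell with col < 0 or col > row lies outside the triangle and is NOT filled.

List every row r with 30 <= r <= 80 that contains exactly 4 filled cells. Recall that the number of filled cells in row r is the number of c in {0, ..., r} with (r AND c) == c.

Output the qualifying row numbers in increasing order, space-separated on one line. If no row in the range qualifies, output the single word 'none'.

Answer: 33 34 36 40 48 65 66 68 72 80

Derivation:
Row r has 2^popcount(r) filled cells, so we need popcount(r) = log2(4) = 2.
Scan r = 30..80 and keep those with exactly 2 one-bits:
r=30=11110 popcount=4 -> skip
r=31=11111 popcount=5 -> skip
r=32=100000 popcount=1 -> skip
r=33=100001 popcount=2 -> KEEP
r=34=100010 popcount=2 -> KEEP
r=35=100011 popcount=3 -> skip
r=36=100100 popcount=2 -> KEEP
r=37=100101 popcount=3 -> skip
r=38=100110 popcount=3 -> skip
r=39=100111 popcount=4 -> skip
r=40=101000 popcount=2 -> KEEP
r=41=101001 popcount=3 -> skip
r=42=101010 popcount=3 -> skip
r=43=101011 popcount=4 -> skip
r=44=101100 popcount=3 -> skip
r=45=101101 popcount=4 -> skip
r=46=101110 popcount=4 -> skip
r=47=101111 popcount=5 -> skip
r=48=110000 popcount=2 -> KEEP
r=49=110001 popcount=3 -> skip
r=50=110010 popcount=3 -> skip
r=51=110011 popcount=4 -> skip
r=52=110100 popcount=3 -> skip
r=53=110101 popcount=4 -> skip
r=54=110110 popcount=4 -> skip
r=55=110111 popcount=5 -> skip
r=56=111000 popcount=3 -> skip
r=57=111001 popcount=4 -> skip
r=58=111010 popcount=4 -> skip
r=59=111011 popcount=5 -> skip
r=60=111100 popcount=4 -> skip
r=61=111101 popcount=5 -> skip
r=62=111110 popcount=5 -> skip
r=63=111111 popcount=6 -> skip
r=64=1000000 popcount=1 -> skip
r=65=1000001 popcount=2 -> KEEP
r=66=1000010 popcount=2 -> KEEP
r=67=1000011 popcount=3 -> skip
r=68=1000100 popcount=2 -> KEEP
r=69=1000101 popcount=3 -> skip
r=70=1000110 popcount=3 -> skip
r=71=1000111 popcount=4 -> skip
r=72=1001000 popcount=2 -> KEEP
r=73=1001001 popcount=3 -> skip
r=74=1001010 popcount=3 -> skip
r=75=1001011 popcount=4 -> skip
r=76=1001100 popcount=3 -> skip
r=77=1001101 popcount=4 -> skip
r=78=1001110 popcount=4 -> skip
r=79=1001111 popcount=5 -> skip
r=80=1010000 popcount=2 -> KEEP
Kept rows: 33 34 36 40 48 65 66 68 72 80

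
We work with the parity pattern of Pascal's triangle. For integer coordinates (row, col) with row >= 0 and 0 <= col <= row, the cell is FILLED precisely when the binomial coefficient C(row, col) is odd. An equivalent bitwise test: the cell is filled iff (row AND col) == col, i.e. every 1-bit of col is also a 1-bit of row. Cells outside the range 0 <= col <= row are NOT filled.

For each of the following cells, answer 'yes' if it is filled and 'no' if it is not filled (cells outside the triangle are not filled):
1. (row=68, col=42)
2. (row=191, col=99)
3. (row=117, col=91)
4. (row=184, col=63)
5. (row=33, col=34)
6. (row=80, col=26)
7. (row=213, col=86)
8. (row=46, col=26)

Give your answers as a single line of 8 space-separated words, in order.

(68,42): row=0b1000100, col=0b101010, row AND col = 0b0 = 0; 0 != 42 -> empty
(191,99): row=0b10111111, col=0b1100011, row AND col = 0b100011 = 35; 35 != 99 -> empty
(117,91): row=0b1110101, col=0b1011011, row AND col = 0b1010001 = 81; 81 != 91 -> empty
(184,63): row=0b10111000, col=0b111111, row AND col = 0b111000 = 56; 56 != 63 -> empty
(33,34): col outside [0, 33] -> not filled
(80,26): row=0b1010000, col=0b11010, row AND col = 0b10000 = 16; 16 != 26 -> empty
(213,86): row=0b11010101, col=0b1010110, row AND col = 0b1010100 = 84; 84 != 86 -> empty
(46,26): row=0b101110, col=0b11010, row AND col = 0b1010 = 10; 10 != 26 -> empty

Answer: no no no no no no no no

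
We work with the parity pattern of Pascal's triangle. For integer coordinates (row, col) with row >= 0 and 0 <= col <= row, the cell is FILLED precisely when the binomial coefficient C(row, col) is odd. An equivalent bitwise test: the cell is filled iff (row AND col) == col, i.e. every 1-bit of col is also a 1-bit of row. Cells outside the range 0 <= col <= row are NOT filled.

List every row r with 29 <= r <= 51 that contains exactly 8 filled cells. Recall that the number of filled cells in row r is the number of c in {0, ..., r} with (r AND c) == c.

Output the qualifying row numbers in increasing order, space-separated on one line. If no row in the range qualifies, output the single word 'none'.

Row r has 2^popcount(r) filled cells, so we need popcount(r) = log2(8) = 3.
Scan r = 29..51 and keep those with exactly 3 one-bits:
r=29=11101 popcount=4 -> skip
r=30=11110 popcount=4 -> skip
r=31=11111 popcount=5 -> skip
r=32=100000 popcount=1 -> skip
r=33=100001 popcount=2 -> skip
r=34=100010 popcount=2 -> skip
r=35=100011 popcount=3 -> KEEP
r=36=100100 popcount=2 -> skip
r=37=100101 popcount=3 -> KEEP
r=38=100110 popcount=3 -> KEEP
r=39=100111 popcount=4 -> skip
r=40=101000 popcount=2 -> skip
r=41=101001 popcount=3 -> KEEP
r=42=101010 popcount=3 -> KEEP
r=43=101011 popcount=4 -> skip
r=44=101100 popcount=3 -> KEEP
r=45=101101 popcount=4 -> skip
r=46=101110 popcount=4 -> skip
r=47=101111 popcount=5 -> skip
r=48=110000 popcount=2 -> skip
r=49=110001 popcount=3 -> KEEP
r=50=110010 popcount=3 -> KEEP
r=51=110011 popcount=4 -> skip
Kept rows: 35 37 38 41 42 44 49 50

Answer: 35 37 38 41 42 44 49 50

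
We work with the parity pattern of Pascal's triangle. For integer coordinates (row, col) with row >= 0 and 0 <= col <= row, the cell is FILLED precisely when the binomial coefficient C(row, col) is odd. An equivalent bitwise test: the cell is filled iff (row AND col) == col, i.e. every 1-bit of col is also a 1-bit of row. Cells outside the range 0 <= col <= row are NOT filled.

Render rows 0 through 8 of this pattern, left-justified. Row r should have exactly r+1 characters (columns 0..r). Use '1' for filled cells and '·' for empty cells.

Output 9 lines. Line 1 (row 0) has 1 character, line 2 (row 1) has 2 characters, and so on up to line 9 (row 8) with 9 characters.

r0=0: 1
r1=1: 11
r2=10: 1·1
r3=11: 1111
r4=100: 1···1
r5=101: 11··11
r6=110: 1·1·1·1
r7=111: 11111111
r8=1000: 1·······1

Answer: 1
11
1·1
1111
1···1
11··11
1·1·1·1
11111111
1·······1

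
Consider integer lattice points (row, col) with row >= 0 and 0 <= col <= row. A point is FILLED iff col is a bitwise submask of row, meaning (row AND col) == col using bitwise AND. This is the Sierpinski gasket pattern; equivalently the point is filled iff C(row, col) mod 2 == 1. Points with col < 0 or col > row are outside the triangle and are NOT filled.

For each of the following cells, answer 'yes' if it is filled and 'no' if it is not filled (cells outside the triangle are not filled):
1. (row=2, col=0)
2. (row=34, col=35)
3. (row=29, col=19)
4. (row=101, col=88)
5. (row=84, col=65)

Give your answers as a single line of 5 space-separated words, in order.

Answer: yes no no no no

Derivation:
(2,0): row=0b10, col=0b0, row AND col = 0b0 = 0; 0 == 0 -> filled
(34,35): col outside [0, 34] -> not filled
(29,19): row=0b11101, col=0b10011, row AND col = 0b10001 = 17; 17 != 19 -> empty
(101,88): row=0b1100101, col=0b1011000, row AND col = 0b1000000 = 64; 64 != 88 -> empty
(84,65): row=0b1010100, col=0b1000001, row AND col = 0b1000000 = 64; 64 != 65 -> empty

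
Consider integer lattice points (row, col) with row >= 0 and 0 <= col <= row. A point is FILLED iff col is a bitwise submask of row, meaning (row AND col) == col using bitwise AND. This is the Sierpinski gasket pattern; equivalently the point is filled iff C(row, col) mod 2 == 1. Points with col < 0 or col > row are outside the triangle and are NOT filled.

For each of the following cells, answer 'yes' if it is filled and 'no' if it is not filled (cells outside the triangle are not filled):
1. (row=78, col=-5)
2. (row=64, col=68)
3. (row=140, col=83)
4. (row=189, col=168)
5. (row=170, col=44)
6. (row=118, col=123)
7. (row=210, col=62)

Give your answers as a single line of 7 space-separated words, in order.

(78,-5): col outside [0, 78] -> not filled
(64,68): col outside [0, 64] -> not filled
(140,83): row=0b10001100, col=0b1010011, row AND col = 0b0 = 0; 0 != 83 -> empty
(189,168): row=0b10111101, col=0b10101000, row AND col = 0b10101000 = 168; 168 == 168 -> filled
(170,44): row=0b10101010, col=0b101100, row AND col = 0b101000 = 40; 40 != 44 -> empty
(118,123): col outside [0, 118] -> not filled
(210,62): row=0b11010010, col=0b111110, row AND col = 0b10010 = 18; 18 != 62 -> empty

Answer: no no no yes no no no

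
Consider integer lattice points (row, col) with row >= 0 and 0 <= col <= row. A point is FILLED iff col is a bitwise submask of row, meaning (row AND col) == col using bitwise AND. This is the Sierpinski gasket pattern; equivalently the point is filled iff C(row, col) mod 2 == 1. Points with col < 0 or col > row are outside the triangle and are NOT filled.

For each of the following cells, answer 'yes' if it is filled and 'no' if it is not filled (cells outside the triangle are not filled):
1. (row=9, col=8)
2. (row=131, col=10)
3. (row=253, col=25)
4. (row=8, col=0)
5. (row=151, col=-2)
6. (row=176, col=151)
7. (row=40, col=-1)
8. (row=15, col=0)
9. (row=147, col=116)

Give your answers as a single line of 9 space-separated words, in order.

(9,8): row=0b1001, col=0b1000, row AND col = 0b1000 = 8; 8 == 8 -> filled
(131,10): row=0b10000011, col=0b1010, row AND col = 0b10 = 2; 2 != 10 -> empty
(253,25): row=0b11111101, col=0b11001, row AND col = 0b11001 = 25; 25 == 25 -> filled
(8,0): row=0b1000, col=0b0, row AND col = 0b0 = 0; 0 == 0 -> filled
(151,-2): col outside [0, 151] -> not filled
(176,151): row=0b10110000, col=0b10010111, row AND col = 0b10010000 = 144; 144 != 151 -> empty
(40,-1): col outside [0, 40] -> not filled
(15,0): row=0b1111, col=0b0, row AND col = 0b0 = 0; 0 == 0 -> filled
(147,116): row=0b10010011, col=0b1110100, row AND col = 0b10000 = 16; 16 != 116 -> empty

Answer: yes no yes yes no no no yes no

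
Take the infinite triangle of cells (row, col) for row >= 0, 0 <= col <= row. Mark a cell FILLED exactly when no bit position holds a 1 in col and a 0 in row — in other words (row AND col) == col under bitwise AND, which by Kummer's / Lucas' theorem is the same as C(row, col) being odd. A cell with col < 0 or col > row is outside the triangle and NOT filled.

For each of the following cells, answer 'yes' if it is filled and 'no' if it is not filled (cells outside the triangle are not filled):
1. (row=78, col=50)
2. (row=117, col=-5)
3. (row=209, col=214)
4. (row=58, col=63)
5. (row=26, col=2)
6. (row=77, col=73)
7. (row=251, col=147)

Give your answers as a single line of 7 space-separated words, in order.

Answer: no no no no yes yes yes

Derivation:
(78,50): row=0b1001110, col=0b110010, row AND col = 0b10 = 2; 2 != 50 -> empty
(117,-5): col outside [0, 117] -> not filled
(209,214): col outside [0, 209] -> not filled
(58,63): col outside [0, 58] -> not filled
(26,2): row=0b11010, col=0b10, row AND col = 0b10 = 2; 2 == 2 -> filled
(77,73): row=0b1001101, col=0b1001001, row AND col = 0b1001001 = 73; 73 == 73 -> filled
(251,147): row=0b11111011, col=0b10010011, row AND col = 0b10010011 = 147; 147 == 147 -> filled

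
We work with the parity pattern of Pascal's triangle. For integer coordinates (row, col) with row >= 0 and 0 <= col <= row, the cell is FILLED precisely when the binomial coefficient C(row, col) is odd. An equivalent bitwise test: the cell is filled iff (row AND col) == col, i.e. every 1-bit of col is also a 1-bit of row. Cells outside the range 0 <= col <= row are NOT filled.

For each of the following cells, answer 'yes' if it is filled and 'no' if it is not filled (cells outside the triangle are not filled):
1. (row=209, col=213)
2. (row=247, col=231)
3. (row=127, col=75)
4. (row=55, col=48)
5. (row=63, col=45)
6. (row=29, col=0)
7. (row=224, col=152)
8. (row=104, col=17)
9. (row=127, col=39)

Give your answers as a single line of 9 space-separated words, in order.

(209,213): col outside [0, 209] -> not filled
(247,231): row=0b11110111, col=0b11100111, row AND col = 0b11100111 = 231; 231 == 231 -> filled
(127,75): row=0b1111111, col=0b1001011, row AND col = 0b1001011 = 75; 75 == 75 -> filled
(55,48): row=0b110111, col=0b110000, row AND col = 0b110000 = 48; 48 == 48 -> filled
(63,45): row=0b111111, col=0b101101, row AND col = 0b101101 = 45; 45 == 45 -> filled
(29,0): row=0b11101, col=0b0, row AND col = 0b0 = 0; 0 == 0 -> filled
(224,152): row=0b11100000, col=0b10011000, row AND col = 0b10000000 = 128; 128 != 152 -> empty
(104,17): row=0b1101000, col=0b10001, row AND col = 0b0 = 0; 0 != 17 -> empty
(127,39): row=0b1111111, col=0b100111, row AND col = 0b100111 = 39; 39 == 39 -> filled

Answer: no yes yes yes yes yes no no yes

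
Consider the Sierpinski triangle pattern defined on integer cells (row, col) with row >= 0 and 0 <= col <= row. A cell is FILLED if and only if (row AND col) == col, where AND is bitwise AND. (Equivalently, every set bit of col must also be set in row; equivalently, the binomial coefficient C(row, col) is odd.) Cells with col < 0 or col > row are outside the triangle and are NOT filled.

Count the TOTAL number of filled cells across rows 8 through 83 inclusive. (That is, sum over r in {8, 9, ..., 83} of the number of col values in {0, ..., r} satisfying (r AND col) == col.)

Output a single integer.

r8=1000 pc1: +2 =2
r9=1001 pc2: +4 =6
r10=1010 pc2: +4 =10
r11=1011 pc3: +8 =18
r12=1100 pc2: +4 =22
r13=1101 pc3: +8 =30
r14=1110 pc3: +8 =38
r15=1111 pc4: +16 =54
r16=10000 pc1: +2 =56
r17=10001 pc2: +4 =60
r18=10010 pc2: +4 =64
r19=10011 pc3: +8 =72
r20=10100 pc2: +4 =76
r21=10101 pc3: +8 =84
r22=10110 pc3: +8 =92
r23=10111 pc4: +16 =108
r24=11000 pc2: +4 =112
r25=11001 pc3: +8 =120
r26=11010 pc3: +8 =128
r27=11011 pc4: +16 =144
r28=11100 pc3: +8 =152
r29=11101 pc4: +16 =168
r30=11110 pc4: +16 =184
r31=11111 pc5: +32 =216
r32=100000 pc1: +2 =218
r33=100001 pc2: +4 =222
r34=100010 pc2: +4 =226
r35=100011 pc3: +8 =234
r36=100100 pc2: +4 =238
r37=100101 pc3: +8 =246
r38=100110 pc3: +8 =254
r39=100111 pc4: +16 =270
r40=101000 pc2: +4 =274
r41=101001 pc3: +8 =282
r42=101010 pc3: +8 =290
r43=101011 pc4: +16 =306
r44=101100 pc3: +8 =314
r45=101101 pc4: +16 =330
r46=101110 pc4: +16 =346
r47=101111 pc5: +32 =378
r48=110000 pc2: +4 =382
r49=110001 pc3: +8 =390
r50=110010 pc3: +8 =398
r51=110011 pc4: +16 =414
r52=110100 pc3: +8 =422
r53=110101 pc4: +16 =438
r54=110110 pc4: +16 =454
r55=110111 pc5: +32 =486
r56=111000 pc3: +8 =494
r57=111001 pc4: +16 =510
r58=111010 pc4: +16 =526
r59=111011 pc5: +32 =558
r60=111100 pc4: +16 =574
r61=111101 pc5: +32 =606
r62=111110 pc5: +32 =638
r63=111111 pc6: +64 =702
r64=1000000 pc1: +2 =704
r65=1000001 pc2: +4 =708
r66=1000010 pc2: +4 =712
r67=1000011 pc3: +8 =720
r68=1000100 pc2: +4 =724
r69=1000101 pc3: +8 =732
r70=1000110 pc3: +8 =740
r71=1000111 pc4: +16 =756
r72=1001000 pc2: +4 =760
r73=1001001 pc3: +8 =768
r74=1001010 pc3: +8 =776
r75=1001011 pc4: +16 =792
r76=1001100 pc3: +8 =800
r77=1001101 pc4: +16 =816
r78=1001110 pc4: +16 =832
r79=1001111 pc5: +32 =864
r80=1010000 pc2: +4 =868
r81=1010001 pc3: +8 =876
r82=1010010 pc3: +8 =884
r83=1010011 pc4: +16 =900

Answer: 900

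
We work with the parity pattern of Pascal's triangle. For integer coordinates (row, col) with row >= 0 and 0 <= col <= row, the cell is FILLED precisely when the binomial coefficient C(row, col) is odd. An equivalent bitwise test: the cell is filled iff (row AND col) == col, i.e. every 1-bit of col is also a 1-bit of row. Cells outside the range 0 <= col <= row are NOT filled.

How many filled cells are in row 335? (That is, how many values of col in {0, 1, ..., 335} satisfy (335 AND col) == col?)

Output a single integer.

Answer: 64

Derivation:
335 in binary = 101001111
popcount(335) = number of 1-bits in 101001111 = 6
A col c satisfies (335 AND c) == c iff every set bit of c is also set in 335; each of the 6 set bits of 335 can independently be on or off in c.
count = 2^6 = 64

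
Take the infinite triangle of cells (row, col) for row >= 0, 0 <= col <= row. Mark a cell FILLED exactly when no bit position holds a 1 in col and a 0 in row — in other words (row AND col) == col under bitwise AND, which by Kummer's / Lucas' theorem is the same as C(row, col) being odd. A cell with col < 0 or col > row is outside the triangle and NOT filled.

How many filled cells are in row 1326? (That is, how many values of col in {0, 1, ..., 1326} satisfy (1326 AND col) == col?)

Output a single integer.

1326 in binary = 10100101110
popcount(1326) = number of 1-bits in 10100101110 = 6
A col c satisfies (1326 AND c) == c iff every set bit of c is also set in 1326; each of the 6 set bits of 1326 can independently be on or off in c.
count = 2^6 = 64

Answer: 64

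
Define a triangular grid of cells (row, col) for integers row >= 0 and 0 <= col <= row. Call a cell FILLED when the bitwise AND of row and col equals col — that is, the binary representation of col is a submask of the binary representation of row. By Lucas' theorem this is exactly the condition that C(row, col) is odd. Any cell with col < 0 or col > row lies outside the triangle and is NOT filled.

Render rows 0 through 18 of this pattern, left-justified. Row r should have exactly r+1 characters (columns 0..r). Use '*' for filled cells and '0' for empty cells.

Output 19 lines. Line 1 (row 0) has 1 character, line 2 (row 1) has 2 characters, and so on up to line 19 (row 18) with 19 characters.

Answer: *
**
*0*
****
*000*
**00**
*0*0*0*
********
*0000000*
**000000**
*0*00000*0*
****0000****
*000*000*000*
**00**00**00**
*0*0*0*0*0*0*0*
****************
*000000000000000*
**00000000000000**
*0*0000000000000*0*

Derivation:
r0=0: *
r1=1: **
r2=10: *0*
r3=11: ****
r4=100: *000*
r5=101: **00**
r6=110: *0*0*0*
r7=111: ********
r8=1000: *0000000*
r9=1001: **000000**
r10=1010: *0*00000*0*
r11=1011: ****0000****
r12=1100: *000*000*000*
r13=1101: **00**00**00**
r14=1110: *0*0*0*0*0*0*0*
r15=1111: ****************
r16=10000: *000000000000000*
r17=10001: **00000000000000**
r18=10010: *0*0000000000000*0*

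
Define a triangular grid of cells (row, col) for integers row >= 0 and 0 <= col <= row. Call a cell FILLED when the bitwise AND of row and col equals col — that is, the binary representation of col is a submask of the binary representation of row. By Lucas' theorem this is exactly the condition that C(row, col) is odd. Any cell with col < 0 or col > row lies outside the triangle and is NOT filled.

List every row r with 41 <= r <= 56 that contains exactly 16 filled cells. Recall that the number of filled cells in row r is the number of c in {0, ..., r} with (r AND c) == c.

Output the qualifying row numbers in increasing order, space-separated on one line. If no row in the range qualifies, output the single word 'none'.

Answer: 43 45 46 51 53 54

Derivation:
Row r has 2^popcount(r) filled cells, so we need popcount(r) = log2(16) = 4.
Scan r = 41..56 and keep those with exactly 4 one-bits:
r=41=101001 popcount=3 -> skip
r=42=101010 popcount=3 -> skip
r=43=101011 popcount=4 -> KEEP
r=44=101100 popcount=3 -> skip
r=45=101101 popcount=4 -> KEEP
r=46=101110 popcount=4 -> KEEP
r=47=101111 popcount=5 -> skip
r=48=110000 popcount=2 -> skip
r=49=110001 popcount=3 -> skip
r=50=110010 popcount=3 -> skip
r=51=110011 popcount=4 -> KEEP
r=52=110100 popcount=3 -> skip
r=53=110101 popcount=4 -> KEEP
r=54=110110 popcount=4 -> KEEP
r=55=110111 popcount=5 -> skip
r=56=111000 popcount=3 -> skip
Kept rows: 43 45 46 51 53 54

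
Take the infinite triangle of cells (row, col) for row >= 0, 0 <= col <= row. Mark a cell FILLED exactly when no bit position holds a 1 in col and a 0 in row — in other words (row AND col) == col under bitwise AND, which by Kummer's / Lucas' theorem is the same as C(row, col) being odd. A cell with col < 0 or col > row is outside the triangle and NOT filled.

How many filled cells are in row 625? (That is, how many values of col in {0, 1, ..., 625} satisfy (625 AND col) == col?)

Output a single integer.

625 in binary = 1001110001
popcount(625) = number of 1-bits in 1001110001 = 5
A col c satisfies (625 AND c) == c iff every set bit of c is also set in 625; each of the 5 set bits of 625 can independently be on or off in c.
count = 2^5 = 32

Answer: 32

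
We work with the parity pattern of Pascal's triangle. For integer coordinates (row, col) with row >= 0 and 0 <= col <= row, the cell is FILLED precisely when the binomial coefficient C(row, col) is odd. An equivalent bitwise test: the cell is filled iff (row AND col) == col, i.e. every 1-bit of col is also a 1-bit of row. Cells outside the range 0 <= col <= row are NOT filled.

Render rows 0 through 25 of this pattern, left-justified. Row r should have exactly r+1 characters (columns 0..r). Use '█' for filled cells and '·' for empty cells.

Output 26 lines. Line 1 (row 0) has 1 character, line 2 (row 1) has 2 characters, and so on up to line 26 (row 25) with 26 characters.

Answer: █
██
█·█
████
█···█
██··██
█·█·█·█
████████
█·······█
██······██
█·█·····█·█
████····████
█···█···█···█
██··██··██··██
█·█·█·█·█·█·█·█
████████████████
█···············█
██··············██
█·█·············█·█
████············████
█···█···········█···█
██··██··········██··██
█·█·█·█·········█·█·█·█
████████········████████
█·······█·······█·······█
██······██······██······██

Derivation:
r0=0: █
r1=1: ██
r2=10: █·█
r3=11: ████
r4=100: █···█
r5=101: ██··██
r6=110: █·█·█·█
r7=111: ████████
r8=1000: █·······█
r9=1001: ██······██
r10=1010: █·█·····█·█
r11=1011: ████····████
r12=1100: █···█···█···█
r13=1101: ██··██··██··██
r14=1110: █·█·█·█·█·█·█·█
r15=1111: ████████████████
r16=10000: █···············█
r17=10001: ██··············██
r18=10010: █·█·············█·█
r19=10011: ████············████
r20=10100: █···█···········█···█
r21=10101: ██··██··········██··██
r22=10110: █·█·█·█·········█·█·█·█
r23=10111: ████████········████████
r24=11000: █·······█·······█·······█
r25=11001: ██······██······██······██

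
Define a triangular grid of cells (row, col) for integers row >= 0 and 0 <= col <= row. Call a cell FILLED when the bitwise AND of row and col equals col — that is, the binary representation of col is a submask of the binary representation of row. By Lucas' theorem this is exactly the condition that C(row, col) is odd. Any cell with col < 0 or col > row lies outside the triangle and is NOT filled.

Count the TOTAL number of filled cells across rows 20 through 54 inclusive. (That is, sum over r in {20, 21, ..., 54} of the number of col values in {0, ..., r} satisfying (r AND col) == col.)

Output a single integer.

Answer: 382

Derivation:
r20=10100 pc2: +4 =4
r21=10101 pc3: +8 =12
r22=10110 pc3: +8 =20
r23=10111 pc4: +16 =36
r24=11000 pc2: +4 =40
r25=11001 pc3: +8 =48
r26=11010 pc3: +8 =56
r27=11011 pc4: +16 =72
r28=11100 pc3: +8 =80
r29=11101 pc4: +16 =96
r30=11110 pc4: +16 =112
r31=11111 pc5: +32 =144
r32=100000 pc1: +2 =146
r33=100001 pc2: +4 =150
r34=100010 pc2: +4 =154
r35=100011 pc3: +8 =162
r36=100100 pc2: +4 =166
r37=100101 pc3: +8 =174
r38=100110 pc3: +8 =182
r39=100111 pc4: +16 =198
r40=101000 pc2: +4 =202
r41=101001 pc3: +8 =210
r42=101010 pc3: +8 =218
r43=101011 pc4: +16 =234
r44=101100 pc3: +8 =242
r45=101101 pc4: +16 =258
r46=101110 pc4: +16 =274
r47=101111 pc5: +32 =306
r48=110000 pc2: +4 =310
r49=110001 pc3: +8 =318
r50=110010 pc3: +8 =326
r51=110011 pc4: +16 =342
r52=110100 pc3: +8 =350
r53=110101 pc4: +16 =366
r54=110110 pc4: +16 =382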